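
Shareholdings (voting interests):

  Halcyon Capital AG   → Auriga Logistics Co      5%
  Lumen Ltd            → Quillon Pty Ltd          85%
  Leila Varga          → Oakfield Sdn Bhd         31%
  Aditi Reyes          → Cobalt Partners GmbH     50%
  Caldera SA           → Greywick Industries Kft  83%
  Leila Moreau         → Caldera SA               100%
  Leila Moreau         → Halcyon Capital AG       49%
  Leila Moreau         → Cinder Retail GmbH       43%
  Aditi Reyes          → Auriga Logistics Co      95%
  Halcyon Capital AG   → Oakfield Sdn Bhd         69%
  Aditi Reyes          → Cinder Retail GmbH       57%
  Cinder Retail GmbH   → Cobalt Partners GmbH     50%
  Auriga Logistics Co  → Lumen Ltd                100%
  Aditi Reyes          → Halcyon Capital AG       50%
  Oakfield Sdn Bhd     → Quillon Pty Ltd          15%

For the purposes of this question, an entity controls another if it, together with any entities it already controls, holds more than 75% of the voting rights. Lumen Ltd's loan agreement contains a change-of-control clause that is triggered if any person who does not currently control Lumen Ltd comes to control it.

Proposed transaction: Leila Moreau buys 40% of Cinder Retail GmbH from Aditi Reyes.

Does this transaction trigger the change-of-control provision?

The purchase adds only to Leila Moreau's holdings (Aditi's stake shrinks), so Leila Moreau is the only person who could newly come to control Lumen.
Leila Moreau holds 100% of Caldera, so Leila Moreau controls Caldera.
Caldera holds 83% of Greywick, so Leila Moreau controls Greywick.
Neither Leila Moreau nor any entity Leila Moreau controls holds any voting interest in Lumen.
So before the transaction, Leila Moreau does not control Lumen.
After the purchase, Leila Moreau's direct stake in Cinder rises to 43% + 40% = 83%, and Aditi's stake falls to 17%.
Leila Moreau holds 83% of Cinder, so Leila Moreau controls Cinder.
After the transaction, neither Leila Moreau nor any entity Leila Moreau controls holds a voting interest in Lumen, so Leila Moreau still does not control it.
No new person acquires control, so the clause is not triggered.

No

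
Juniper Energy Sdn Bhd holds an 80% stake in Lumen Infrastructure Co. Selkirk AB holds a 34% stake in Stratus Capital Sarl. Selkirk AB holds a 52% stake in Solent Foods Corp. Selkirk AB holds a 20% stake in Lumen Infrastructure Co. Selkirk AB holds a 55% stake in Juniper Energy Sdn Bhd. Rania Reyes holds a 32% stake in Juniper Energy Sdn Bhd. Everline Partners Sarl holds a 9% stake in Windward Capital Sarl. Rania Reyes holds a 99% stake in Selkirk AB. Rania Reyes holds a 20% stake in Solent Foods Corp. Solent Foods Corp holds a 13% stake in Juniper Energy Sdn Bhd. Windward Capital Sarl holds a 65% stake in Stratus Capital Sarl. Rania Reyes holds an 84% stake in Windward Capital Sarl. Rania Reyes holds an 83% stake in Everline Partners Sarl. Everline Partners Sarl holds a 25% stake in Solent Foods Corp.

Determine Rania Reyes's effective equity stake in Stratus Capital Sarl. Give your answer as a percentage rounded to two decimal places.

Rania reaches Stratus along 3 paths.
Via Selkirk: 99% × 34% = 33.66%.
Via Windward: 84% × 65% = 54.6%.
Via Everline → Windward: 83% × 9% × 65% = 4.8555%.
Total: 33.66% + 54.6% + 4.8555% = 93.1155%.
Rounded: 93.12%.

93.12%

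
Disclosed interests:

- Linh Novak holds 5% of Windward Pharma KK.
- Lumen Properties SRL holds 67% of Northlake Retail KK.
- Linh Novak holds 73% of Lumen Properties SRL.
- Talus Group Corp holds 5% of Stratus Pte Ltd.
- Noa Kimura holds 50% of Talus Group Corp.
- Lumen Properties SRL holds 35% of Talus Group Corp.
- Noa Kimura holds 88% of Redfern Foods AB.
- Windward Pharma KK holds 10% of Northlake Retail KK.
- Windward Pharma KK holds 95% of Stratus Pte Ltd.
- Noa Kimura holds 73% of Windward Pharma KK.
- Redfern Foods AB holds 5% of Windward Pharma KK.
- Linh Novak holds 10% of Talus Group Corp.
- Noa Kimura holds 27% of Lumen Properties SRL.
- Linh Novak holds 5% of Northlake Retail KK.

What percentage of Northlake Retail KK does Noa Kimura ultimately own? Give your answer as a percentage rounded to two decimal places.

25.83%

Noa reaches Northlake along 3 paths.
Via Redfern → Windward: 88% × 5% × 10% = 0.44%.
Via Windward: 73% × 10% = 7.3%.
Via Lumen: 27% × 67% = 18.09%.
Total: 0.44% + 7.3% + 18.09% = 25.83%.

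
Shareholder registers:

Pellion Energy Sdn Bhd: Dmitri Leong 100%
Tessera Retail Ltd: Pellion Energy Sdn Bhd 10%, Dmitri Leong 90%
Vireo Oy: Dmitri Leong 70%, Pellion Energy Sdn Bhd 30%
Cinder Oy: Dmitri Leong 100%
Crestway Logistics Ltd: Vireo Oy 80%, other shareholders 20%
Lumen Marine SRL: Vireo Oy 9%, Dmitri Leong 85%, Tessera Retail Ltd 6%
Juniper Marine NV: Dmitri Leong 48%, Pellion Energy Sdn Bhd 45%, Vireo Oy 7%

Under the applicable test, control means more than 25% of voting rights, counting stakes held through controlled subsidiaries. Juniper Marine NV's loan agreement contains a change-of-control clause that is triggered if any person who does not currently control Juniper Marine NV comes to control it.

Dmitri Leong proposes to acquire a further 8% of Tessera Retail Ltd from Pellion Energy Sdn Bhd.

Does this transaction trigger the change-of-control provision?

The purchase adds only to Dmitri's holdings (Pellion's stake shrinks), so Dmitri is the only person who could newly come to control Juniper.
Dmitri holds 100% of Pellion, so Dmitri controls Pellion.
Dmitri and Pellion together hold 70% + 30% = 100% of Vireo, so Dmitri controls Vireo.
Dmitri and Pellion and Vireo together hold 48% + 45% + 7% = 100% of Juniper, so Dmitri controls Juniper.
So Dmitri already controls Juniper before the transaction.
After the purchase, Dmitri's direct stake in Tessera rises to 90% + 8% = 98%, and Pellion's stake falls to 2%.
Dmitri controlled Juniper already, so this is not a new person acquiring control; every other person's position is unchanged or reduced.
No new person acquires control, so the clause is not triggered.

No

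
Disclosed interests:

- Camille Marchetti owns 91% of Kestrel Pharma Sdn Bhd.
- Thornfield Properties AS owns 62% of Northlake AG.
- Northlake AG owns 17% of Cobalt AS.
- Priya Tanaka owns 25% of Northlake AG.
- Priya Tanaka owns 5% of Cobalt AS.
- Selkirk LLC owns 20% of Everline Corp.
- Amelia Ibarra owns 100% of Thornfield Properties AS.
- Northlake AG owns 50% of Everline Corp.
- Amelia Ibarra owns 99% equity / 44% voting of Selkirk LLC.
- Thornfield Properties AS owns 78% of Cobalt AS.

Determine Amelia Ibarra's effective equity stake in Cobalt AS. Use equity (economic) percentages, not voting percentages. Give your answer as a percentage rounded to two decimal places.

Amelia reaches Cobalt along 2 paths.
Via Thornfield → Northlake: 100% × 62% × 17% = 10.54%.
Via Thornfield: 100% × 78% = 78%.
Total: 10.54% + 78% = 88.54%.

88.54%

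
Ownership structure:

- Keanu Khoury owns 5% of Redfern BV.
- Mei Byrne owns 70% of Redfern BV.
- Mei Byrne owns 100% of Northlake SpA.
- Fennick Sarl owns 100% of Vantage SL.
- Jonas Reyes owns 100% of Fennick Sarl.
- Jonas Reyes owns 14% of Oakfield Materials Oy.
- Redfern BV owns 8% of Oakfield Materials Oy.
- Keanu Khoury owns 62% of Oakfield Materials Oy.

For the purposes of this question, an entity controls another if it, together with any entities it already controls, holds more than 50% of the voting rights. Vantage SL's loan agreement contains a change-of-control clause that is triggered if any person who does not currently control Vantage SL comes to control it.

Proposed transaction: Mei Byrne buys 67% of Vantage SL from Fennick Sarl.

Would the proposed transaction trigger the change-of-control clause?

The purchase adds only to Mei's holdings (Fennick's stake shrinks), so Mei is the only person who could newly come to control Vantage.
Mei holds 70% of Redfern, so Mei controls Redfern.
Mei holds 100% of Northlake, so Mei controls Northlake.
Neither Mei nor any entity Mei controls holds any voting interest in Vantage.
So before the transaction, Mei does not control Vantage.
After the purchase, Mei holds 67% of Vantage directly, and Fennick's stake falls to 33%.
Mei holds 67% of Vantage, so Mei controls Vantage.
Mei did not control Vantage before and does after, so the clause is triggered.

Yes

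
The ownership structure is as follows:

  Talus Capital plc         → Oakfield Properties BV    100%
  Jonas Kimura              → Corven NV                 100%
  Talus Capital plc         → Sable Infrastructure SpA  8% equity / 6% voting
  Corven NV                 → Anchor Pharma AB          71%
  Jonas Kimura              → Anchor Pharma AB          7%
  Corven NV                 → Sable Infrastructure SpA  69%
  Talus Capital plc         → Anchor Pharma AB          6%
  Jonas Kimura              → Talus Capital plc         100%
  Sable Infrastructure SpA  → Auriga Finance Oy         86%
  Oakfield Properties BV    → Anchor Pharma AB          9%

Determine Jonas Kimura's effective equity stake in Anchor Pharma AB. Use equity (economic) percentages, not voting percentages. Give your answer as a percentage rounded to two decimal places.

93.00%

Jonas reaches Anchor along 4 paths.
Via Talus → Oakfield: 100% × 100% × 9% = 9%.
Via Corven: 100% × 71% = 71%.
Via Talus: 100% × 6% = 6%.
Direct stake: 7% = 7%.
Total: 9% + 71% + 6% + 7% = 93%.
Rounded: 93.00%.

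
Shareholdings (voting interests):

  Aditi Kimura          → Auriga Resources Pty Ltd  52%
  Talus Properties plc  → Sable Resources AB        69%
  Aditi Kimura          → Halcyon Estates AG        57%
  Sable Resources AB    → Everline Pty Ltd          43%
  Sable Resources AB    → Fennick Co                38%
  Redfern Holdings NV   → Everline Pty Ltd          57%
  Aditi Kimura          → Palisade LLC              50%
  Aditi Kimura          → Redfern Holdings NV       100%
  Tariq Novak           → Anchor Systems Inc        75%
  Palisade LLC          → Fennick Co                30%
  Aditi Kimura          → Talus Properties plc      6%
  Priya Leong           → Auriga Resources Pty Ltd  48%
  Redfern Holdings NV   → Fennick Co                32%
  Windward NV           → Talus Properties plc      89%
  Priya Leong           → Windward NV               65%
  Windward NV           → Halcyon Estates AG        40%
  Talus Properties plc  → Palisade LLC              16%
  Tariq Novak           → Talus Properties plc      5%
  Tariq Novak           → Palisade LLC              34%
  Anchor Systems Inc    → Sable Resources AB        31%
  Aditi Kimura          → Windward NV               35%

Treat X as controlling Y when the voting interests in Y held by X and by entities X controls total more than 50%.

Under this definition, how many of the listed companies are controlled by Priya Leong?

Priya holds 65% of Windward, so Priya controls Windward.
Windward holds 89% of Talus, so Priya controls Talus.
Talus holds 69% of Sable, so Priya controls Sable.
No other company's threshold is met.
Priya controls 3 companies.

3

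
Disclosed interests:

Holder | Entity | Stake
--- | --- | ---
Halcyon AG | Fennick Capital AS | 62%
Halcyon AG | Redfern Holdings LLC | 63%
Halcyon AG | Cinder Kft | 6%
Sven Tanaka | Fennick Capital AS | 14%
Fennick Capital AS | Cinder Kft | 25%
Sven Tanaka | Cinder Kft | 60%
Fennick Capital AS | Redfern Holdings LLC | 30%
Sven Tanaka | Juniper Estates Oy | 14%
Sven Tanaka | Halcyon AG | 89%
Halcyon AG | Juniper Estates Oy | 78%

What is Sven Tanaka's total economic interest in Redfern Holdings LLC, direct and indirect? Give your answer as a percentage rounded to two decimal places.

76.82%

Sven reaches Redfern along 3 paths.
Via Halcyon: 89% × 63% = 56.07%.
Via Fennick: 14% × 30% = 4.2%.
Via Halcyon → Fennick: 89% × 62% × 30% = 16.554%.
Total: 56.07% + 4.2% + 16.554% = 76.824%.
Rounded: 76.82%.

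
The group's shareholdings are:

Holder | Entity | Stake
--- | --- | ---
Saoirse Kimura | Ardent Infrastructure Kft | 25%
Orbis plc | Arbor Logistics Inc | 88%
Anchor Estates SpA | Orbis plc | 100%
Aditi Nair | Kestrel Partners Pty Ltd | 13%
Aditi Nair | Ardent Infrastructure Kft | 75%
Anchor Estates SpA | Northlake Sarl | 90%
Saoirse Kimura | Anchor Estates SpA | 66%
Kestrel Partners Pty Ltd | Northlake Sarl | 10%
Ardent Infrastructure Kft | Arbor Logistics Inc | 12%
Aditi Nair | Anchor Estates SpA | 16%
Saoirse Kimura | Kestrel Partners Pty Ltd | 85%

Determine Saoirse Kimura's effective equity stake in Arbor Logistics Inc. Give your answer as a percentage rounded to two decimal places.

61.08%

Saoirse reaches Arbor along 2 paths.
Via Ardent: 25% × 12% = 3%.
Via Anchor → Orbis: 66% × 100% × 88% = 58.08%.
Total: 3% + 58.08% = 61.08%.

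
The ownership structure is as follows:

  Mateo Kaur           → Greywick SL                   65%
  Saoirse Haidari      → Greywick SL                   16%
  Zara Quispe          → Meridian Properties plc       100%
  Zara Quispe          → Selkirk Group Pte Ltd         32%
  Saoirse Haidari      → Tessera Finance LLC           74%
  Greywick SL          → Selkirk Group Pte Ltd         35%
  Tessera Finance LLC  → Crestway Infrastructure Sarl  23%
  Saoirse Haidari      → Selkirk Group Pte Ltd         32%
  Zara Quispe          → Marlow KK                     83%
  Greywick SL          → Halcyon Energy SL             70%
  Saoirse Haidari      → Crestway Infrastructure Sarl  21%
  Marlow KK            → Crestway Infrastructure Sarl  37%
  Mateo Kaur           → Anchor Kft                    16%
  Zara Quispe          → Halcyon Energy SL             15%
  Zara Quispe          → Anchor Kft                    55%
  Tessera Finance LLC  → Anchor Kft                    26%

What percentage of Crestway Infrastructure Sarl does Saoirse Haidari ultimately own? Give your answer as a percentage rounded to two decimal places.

Saoirse reaches Crestway along 2 paths.
Via Tessera: 74% × 23% = 17.02%.
Direct stake: 21% = 21%.
Total: 17.02% + 21% = 38.02%.

38.02%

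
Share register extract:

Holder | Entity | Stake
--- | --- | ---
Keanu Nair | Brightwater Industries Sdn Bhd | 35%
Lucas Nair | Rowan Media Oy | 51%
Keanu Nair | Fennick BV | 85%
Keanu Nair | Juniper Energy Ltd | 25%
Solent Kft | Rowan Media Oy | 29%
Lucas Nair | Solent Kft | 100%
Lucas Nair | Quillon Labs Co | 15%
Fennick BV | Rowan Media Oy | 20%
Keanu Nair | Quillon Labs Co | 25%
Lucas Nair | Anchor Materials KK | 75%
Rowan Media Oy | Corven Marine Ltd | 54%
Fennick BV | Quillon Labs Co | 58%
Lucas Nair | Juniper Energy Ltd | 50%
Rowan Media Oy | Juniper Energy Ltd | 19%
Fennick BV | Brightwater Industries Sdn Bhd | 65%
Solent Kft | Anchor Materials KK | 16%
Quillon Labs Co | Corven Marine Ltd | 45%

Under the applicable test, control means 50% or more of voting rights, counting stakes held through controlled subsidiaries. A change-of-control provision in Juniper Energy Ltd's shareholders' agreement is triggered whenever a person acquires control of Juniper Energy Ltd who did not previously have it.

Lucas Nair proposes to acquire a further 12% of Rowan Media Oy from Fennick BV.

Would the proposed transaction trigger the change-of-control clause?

The purchase adds only to Lucas's holdings (Fennick's stake shrinks), so Lucas is the only person who could newly come to control Juniper.
Lucas holds 100% of Solent, so Lucas controls Solent.
Lucas and Solent together hold 51% + 29% = 80% of Rowan, so Lucas controls Rowan.
Rowan and Lucas together hold 19% + 50% = 69% of Juniper, so Lucas controls Juniper.
So Lucas already controls Juniper before the transaction.
After the purchase, Lucas's direct stake in Rowan rises to 51% + 12% = 63%, and Fennick's stake falls to 8%.
Lucas controlled Juniper already, so this is not a new person acquiring control; every other person's position is unchanged or reduced.
No new person acquires control, so the clause is not triggered.

No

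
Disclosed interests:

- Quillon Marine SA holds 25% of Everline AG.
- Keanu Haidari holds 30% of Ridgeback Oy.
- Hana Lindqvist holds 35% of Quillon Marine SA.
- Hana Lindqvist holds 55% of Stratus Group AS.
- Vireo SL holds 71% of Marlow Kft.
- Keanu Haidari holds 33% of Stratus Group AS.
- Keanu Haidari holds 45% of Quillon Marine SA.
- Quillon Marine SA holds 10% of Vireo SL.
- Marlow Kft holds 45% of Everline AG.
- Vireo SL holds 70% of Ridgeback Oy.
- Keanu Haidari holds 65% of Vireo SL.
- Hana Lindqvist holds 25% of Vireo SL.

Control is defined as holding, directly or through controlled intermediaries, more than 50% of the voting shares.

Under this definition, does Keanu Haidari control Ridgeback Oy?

Keanu holds 65% of Vireo, so Keanu controls Vireo.
Keanu and Vireo together hold 30% + 70% = 100% of Ridgeback, so Keanu controls Ridgeback.

Yes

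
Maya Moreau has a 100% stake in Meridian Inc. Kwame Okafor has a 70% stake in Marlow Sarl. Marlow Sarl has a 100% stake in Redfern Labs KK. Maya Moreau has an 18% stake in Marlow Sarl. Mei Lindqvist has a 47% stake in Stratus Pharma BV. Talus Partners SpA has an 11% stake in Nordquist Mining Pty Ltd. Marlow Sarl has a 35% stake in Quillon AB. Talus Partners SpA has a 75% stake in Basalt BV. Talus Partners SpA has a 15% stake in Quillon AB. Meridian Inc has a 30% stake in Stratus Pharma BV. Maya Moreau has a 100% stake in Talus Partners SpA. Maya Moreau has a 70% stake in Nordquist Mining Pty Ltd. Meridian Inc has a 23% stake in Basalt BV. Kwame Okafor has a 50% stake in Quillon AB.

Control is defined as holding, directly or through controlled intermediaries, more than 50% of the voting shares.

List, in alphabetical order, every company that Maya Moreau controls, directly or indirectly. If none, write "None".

Maya holds 100% of Meridian, so Maya controls Meridian.
Maya holds 100% of Talus, so Maya controls Talus.
Meridian and Talus together hold 23% + 75% = 98% of Basalt, so Maya controls Basalt.
Talus and Maya together hold 11% + 70% = 81% of Nordquist, so Maya controls Nordquist.
No other company's threshold is met.

Basalt BV, Meridian Inc, Nordquist Mining Pty Ltd, Talus Partners SpA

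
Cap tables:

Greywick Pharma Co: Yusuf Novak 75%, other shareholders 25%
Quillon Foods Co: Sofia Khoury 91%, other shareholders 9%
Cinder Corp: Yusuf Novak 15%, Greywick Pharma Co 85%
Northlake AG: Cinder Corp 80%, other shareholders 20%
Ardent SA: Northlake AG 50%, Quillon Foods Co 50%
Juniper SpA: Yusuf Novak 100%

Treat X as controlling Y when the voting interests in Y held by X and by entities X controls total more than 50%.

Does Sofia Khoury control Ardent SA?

No

Sofia holds 91% of Quillon, so Sofia controls Quillon.
In Ardent, Sofia's side holds only 50%, not > 50%.
So Sofia does not control Ardent.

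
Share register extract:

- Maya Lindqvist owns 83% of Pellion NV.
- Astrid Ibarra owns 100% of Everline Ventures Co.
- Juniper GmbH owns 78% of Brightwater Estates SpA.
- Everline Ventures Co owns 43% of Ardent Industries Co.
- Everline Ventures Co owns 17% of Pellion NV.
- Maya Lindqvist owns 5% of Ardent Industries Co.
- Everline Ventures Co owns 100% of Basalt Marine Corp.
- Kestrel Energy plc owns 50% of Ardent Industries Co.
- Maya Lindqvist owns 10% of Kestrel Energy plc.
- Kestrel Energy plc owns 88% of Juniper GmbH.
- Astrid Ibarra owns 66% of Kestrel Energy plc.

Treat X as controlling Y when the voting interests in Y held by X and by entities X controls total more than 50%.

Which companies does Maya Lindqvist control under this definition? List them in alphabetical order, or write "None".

Pellion NV

Maya holds 83% of Pellion, so Maya controls Pellion.
No other company's threshold is met.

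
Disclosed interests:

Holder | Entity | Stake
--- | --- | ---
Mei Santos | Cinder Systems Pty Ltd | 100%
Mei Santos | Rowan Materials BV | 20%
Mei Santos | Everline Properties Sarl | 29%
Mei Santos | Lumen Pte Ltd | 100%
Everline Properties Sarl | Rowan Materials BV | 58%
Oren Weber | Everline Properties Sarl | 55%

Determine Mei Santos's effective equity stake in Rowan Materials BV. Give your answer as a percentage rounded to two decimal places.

36.82%

Mei reaches Rowan along 2 paths.
Direct stake: 20% = 20%.
Via Everline: 29% × 58% = 16.82%.
Total: 20% + 16.82% = 36.82%.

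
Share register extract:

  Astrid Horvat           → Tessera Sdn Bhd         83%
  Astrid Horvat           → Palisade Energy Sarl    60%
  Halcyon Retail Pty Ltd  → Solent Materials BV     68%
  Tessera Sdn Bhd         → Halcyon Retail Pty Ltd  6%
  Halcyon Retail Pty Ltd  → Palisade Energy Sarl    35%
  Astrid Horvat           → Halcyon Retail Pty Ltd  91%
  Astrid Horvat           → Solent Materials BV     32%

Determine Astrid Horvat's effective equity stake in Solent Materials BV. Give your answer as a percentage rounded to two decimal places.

97.27%

Astrid reaches Solent along 3 paths.
Direct stake: 32% = 32%.
Via Halcyon: 91% × 68% = 61.88%.
Via Tessera → Halcyon: 83% × 6% × 68% = 3.3864%.
Total: 32% + 61.88% + 3.3864% = 97.2664%.
Rounded: 97.27%.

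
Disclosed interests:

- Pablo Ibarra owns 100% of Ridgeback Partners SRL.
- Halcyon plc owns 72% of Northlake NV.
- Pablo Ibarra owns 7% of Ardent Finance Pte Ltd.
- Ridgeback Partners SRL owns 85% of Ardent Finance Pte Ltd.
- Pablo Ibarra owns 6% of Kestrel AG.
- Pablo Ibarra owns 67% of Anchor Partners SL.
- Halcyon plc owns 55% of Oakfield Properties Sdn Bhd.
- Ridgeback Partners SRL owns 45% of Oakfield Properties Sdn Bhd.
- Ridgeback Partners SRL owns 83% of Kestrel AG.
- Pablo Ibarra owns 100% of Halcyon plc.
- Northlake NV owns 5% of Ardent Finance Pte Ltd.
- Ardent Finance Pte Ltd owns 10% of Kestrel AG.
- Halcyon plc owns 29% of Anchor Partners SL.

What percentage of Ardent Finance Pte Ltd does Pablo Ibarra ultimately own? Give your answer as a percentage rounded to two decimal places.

Pablo reaches Ardent along 3 paths.
Via Ridgeback: 100% × 85% = 85%.
Direct stake: 7% = 7%.
Via Halcyon → Northlake: 100% × 72% × 5% = 3.6%.
Total: 85% + 7% + 3.6% = 95.6%.
Rounded: 95.60%.

95.60%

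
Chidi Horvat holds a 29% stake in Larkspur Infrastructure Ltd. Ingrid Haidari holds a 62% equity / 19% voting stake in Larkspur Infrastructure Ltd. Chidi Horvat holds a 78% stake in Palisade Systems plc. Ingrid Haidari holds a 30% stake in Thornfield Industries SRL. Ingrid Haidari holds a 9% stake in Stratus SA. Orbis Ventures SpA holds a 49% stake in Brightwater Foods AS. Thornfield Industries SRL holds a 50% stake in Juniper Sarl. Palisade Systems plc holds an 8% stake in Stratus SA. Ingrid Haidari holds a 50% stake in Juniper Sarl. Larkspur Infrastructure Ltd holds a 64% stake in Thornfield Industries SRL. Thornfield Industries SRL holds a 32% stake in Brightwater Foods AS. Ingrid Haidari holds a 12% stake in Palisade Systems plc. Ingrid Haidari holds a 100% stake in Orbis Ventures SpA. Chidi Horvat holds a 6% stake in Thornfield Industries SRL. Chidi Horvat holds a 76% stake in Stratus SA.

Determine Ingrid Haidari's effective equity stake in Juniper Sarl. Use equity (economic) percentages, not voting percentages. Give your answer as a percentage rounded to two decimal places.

Ingrid reaches Juniper along 3 paths.
Via Larkspur → Thornfield: 62% × 64% × 50% = 19.84%.
Via Thornfield: 30% × 50% = 15%.
Direct stake: 50% = 50%.
Total: 19.84% + 15% + 50% = 84.84%.

84.84%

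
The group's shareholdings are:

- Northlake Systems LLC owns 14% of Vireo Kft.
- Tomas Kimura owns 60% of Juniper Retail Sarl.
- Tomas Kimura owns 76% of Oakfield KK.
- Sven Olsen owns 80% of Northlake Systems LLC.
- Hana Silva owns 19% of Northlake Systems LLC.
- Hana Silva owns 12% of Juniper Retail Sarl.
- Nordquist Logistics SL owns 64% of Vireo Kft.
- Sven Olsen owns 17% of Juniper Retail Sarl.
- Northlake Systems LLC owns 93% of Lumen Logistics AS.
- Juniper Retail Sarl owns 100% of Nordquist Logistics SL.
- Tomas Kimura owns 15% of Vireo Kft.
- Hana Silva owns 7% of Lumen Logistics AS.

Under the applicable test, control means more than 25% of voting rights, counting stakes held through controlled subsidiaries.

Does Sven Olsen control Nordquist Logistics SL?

Sven holds 80% of Northlake, so Sven controls Northlake.
Northlake holds 93% of Lumen, so Sven controls Lumen.
Neither Sven nor any entity Sven controls holds any voting interest in Nordquist.
So Sven does not control Nordquist.

No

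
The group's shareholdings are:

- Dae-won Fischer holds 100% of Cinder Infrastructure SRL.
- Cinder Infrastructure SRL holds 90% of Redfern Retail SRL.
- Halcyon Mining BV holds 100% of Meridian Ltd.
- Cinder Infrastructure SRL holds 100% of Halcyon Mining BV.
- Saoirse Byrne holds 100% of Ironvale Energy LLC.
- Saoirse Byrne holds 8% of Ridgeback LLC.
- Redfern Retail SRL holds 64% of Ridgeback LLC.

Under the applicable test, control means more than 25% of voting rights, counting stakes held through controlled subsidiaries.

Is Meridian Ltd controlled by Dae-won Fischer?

Dae-won holds 100% of Cinder, so Dae-won controls Cinder.
Cinder holds 100% of Halcyon, so Dae-won controls Halcyon.
Halcyon holds 100% of Meridian, so Dae-won controls Meridian.

Yes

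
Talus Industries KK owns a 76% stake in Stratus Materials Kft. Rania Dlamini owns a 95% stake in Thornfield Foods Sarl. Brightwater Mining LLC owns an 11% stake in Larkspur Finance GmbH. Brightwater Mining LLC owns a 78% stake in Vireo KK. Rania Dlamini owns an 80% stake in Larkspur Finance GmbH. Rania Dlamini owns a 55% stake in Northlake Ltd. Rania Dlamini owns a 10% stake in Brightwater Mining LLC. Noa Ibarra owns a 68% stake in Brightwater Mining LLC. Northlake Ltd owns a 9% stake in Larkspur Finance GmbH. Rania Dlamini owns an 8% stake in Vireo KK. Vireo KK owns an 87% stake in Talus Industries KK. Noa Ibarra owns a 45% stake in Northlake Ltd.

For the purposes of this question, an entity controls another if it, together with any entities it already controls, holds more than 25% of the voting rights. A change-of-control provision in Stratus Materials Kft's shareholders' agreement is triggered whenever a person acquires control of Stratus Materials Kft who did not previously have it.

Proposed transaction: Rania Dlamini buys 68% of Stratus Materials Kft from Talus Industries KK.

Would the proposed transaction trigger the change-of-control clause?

Yes

The purchase adds only to Rania's holdings (Talus's stake shrinks), so Rania is the only person who could newly come to control Stratus.
Rania holds 55% of Northlake, so Rania controls Northlake.
Rania and Northlake together hold 80% + 9% = 89% of Larkspur, so Rania controls Larkspur.
Rania holds 95% of Thornfield, so Rania controls Thornfield.
Neither Rania nor any entity Rania controls holds any voting interest in Stratus.
So before the transaction, Rania does not control Stratus.
After the purchase, Rania holds 68% of Stratus directly, and Talus's stake falls to 8%.
Rania holds 68% of Stratus, so Rania controls Stratus.
Rania did not control Stratus before and does after, so the clause is triggered.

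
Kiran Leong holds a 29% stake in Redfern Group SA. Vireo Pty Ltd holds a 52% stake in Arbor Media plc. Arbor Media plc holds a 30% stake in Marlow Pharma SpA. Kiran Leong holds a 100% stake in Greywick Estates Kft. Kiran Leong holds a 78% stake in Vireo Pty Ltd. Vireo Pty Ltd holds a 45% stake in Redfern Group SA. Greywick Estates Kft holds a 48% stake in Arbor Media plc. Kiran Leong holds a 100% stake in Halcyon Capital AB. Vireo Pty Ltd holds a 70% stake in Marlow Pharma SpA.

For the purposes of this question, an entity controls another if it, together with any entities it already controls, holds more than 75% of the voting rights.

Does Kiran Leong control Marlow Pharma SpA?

Yes

Kiran holds 100% of Greywick, so Kiran controls Greywick.
Kiran holds 78% of Vireo, so Kiran controls Vireo.
Vireo and Greywick together hold 52% + 48% = 100% of Arbor, so Kiran controls Arbor.
Arbor and Vireo together hold 30% + 70% = 100% of Marlow, so Kiran controls Marlow.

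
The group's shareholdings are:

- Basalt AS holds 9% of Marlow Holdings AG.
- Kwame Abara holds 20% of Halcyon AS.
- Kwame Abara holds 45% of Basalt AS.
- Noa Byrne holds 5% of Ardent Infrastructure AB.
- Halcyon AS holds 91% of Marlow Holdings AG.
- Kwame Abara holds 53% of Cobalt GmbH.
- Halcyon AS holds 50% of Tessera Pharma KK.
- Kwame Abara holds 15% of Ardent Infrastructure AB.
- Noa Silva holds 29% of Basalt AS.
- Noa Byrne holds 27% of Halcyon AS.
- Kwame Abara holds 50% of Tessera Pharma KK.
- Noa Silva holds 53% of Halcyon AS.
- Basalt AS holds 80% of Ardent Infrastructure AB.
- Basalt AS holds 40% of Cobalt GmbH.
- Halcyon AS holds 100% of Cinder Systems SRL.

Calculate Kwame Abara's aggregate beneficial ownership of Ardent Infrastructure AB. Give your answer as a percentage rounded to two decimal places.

51.00%

Kwame reaches Ardent along 2 paths.
Direct stake: 15% = 15%.
Via Basalt: 45% × 80% = 36%.
Total: 15% + 36% = 51%.
Rounded: 51.00%.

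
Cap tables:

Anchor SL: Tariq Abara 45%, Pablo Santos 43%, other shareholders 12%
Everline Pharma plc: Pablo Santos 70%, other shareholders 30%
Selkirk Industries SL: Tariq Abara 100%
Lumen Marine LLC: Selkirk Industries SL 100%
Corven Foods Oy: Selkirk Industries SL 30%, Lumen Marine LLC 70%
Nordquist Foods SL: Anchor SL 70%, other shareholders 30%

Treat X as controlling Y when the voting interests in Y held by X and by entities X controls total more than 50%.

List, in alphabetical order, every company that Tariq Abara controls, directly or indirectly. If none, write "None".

Tariq holds 100% of Selkirk, so Tariq controls Selkirk.
Selkirk holds 100% of Lumen, so Tariq controls Lumen.
Selkirk and Lumen together hold 30% + 70% = 100% of Corven, so Tariq controls Corven.
No other company's threshold is met.

Corven Foods Oy, Lumen Marine LLC, Selkirk Industries SL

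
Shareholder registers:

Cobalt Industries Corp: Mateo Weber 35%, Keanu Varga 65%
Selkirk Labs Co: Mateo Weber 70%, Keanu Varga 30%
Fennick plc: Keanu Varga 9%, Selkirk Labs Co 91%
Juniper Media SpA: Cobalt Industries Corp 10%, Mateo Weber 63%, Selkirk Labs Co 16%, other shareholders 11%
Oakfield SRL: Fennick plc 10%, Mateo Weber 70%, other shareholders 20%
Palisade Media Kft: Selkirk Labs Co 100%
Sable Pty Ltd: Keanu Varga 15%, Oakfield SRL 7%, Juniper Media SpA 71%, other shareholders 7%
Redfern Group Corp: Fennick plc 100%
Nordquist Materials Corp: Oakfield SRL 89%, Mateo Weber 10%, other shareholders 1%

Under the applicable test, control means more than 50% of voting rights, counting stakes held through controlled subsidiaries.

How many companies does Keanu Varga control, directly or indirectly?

Keanu holds 65% of Cobalt, so Keanu controls Cobalt.
No other company's threshold is met.
Keanu controls 1 company.

1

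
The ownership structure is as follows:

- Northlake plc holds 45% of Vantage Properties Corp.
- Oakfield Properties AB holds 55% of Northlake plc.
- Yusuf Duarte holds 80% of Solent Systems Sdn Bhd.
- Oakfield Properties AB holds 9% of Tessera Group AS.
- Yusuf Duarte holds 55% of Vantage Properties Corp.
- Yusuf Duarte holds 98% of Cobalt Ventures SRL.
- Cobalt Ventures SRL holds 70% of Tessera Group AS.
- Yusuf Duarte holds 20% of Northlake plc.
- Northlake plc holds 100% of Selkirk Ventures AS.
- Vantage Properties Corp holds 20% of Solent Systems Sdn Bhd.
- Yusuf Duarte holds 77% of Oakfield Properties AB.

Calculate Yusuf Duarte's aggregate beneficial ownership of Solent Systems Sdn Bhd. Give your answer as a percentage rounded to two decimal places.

Yusuf reaches Solent along 4 paths.
Direct stake: 80% = 80%.
Via Vantage: 55% × 20% = 11%.
Via Northlake → Vantage: 20% × 45% × 20% = 1.8%.
Via Oakfield → Northlake → Vantage: 77% × 55% × 45% × 20% = 3.8115%.
Total: 80% + 11% + 1.8% + 3.8115% = 96.6115%.
Rounded: 96.61%.

96.61%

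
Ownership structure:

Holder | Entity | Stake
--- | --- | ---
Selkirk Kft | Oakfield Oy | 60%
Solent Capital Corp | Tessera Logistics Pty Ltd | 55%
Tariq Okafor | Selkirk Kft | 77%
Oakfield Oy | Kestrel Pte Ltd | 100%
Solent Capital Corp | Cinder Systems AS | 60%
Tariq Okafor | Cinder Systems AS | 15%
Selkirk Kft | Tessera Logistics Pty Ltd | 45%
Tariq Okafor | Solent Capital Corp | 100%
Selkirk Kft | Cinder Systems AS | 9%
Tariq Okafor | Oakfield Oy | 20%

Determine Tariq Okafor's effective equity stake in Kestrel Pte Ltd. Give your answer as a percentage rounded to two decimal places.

Tariq reaches Kestrel along 2 paths.
Via Selkirk → Oakfield: 77% × 60% × 100% = 46.2%.
Via Oakfield: 20% × 100% = 20%.
Total: 46.2% + 20% = 66.2%.
Rounded: 66.20%.

66.20%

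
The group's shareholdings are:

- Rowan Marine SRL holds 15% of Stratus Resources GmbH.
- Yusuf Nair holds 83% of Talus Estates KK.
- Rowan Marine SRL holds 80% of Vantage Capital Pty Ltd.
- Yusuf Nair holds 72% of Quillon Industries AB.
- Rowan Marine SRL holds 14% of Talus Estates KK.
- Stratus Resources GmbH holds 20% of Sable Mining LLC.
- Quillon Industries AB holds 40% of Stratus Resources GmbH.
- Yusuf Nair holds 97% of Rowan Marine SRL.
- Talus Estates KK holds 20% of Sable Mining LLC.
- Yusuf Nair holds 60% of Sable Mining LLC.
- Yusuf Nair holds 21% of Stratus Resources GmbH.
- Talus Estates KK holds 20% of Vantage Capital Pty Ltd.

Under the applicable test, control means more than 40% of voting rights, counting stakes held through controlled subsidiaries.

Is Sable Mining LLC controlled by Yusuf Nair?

Yes

Yusuf holds 97% of Rowan, so Yusuf controls Rowan.
Yusuf and Rowan together hold 83% + 14% = 97% of Talus, so Yusuf controls Talus.
Yusuf holds 72% of Quillon, so Yusuf controls Quillon.
Quillon and Rowan and Yusuf together hold 40% + 15% + 21% = 76% of Stratus, so Yusuf controls Stratus.
Yusuf and Talus and Stratus together hold 60% + 20% + 20% = 100% of Sable, so Yusuf controls Sable.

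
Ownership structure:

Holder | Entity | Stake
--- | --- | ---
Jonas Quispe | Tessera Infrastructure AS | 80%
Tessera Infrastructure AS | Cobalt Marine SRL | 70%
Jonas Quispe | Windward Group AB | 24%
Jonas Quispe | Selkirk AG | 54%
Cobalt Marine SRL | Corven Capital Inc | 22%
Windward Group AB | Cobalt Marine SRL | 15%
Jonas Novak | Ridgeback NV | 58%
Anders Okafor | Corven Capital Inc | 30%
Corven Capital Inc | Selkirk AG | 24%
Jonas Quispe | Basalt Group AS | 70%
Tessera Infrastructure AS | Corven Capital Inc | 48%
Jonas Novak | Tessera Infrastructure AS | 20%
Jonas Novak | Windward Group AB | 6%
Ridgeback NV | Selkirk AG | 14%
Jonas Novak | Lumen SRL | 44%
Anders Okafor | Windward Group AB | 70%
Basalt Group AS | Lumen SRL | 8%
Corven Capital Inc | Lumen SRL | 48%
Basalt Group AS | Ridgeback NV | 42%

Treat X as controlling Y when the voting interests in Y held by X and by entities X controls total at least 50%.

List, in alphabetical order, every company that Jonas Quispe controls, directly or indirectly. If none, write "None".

Basalt Group AS, Cobalt Marine SRL, Corven Capital Inc, Lumen SRL, Selkirk AG, Tessera Infrastructure AS

Jonas Quispe holds 70% of Basalt, so Jonas Quispe controls Basalt.
Jonas Quispe holds 80% of Tessera, so Jonas Quispe controls Tessera.
Tessera holds 70% of Cobalt, so Jonas Quispe controls Cobalt.
Cobalt and Tessera together hold 22% + 48% = 70% of Corven, so Jonas Quispe controls Corven.
Jonas Quispe and Corven together hold 54% + 24% = 78% of Selkirk, so Jonas Quispe controls Selkirk.
Basalt and Corven together hold 8% + 48% = 56% of Lumen, so Jonas Quispe controls Lumen.
No other company's threshold is met.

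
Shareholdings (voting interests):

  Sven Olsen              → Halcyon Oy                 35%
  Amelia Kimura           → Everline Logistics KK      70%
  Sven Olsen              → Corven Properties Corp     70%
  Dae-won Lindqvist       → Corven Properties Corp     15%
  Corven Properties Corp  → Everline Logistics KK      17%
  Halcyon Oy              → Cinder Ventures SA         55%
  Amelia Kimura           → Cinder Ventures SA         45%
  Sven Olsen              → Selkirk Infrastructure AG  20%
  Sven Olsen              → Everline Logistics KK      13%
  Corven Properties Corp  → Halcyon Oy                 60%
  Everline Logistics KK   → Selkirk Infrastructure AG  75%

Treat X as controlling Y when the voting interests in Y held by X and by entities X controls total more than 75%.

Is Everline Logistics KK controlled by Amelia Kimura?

No

Amelia's largest direct stake is 70% in Everline, which does not meet the threshold, so Amelia controls no company.
In Everline, Amelia's side holds only 70%, not > 75%.
So Amelia does not control Everline.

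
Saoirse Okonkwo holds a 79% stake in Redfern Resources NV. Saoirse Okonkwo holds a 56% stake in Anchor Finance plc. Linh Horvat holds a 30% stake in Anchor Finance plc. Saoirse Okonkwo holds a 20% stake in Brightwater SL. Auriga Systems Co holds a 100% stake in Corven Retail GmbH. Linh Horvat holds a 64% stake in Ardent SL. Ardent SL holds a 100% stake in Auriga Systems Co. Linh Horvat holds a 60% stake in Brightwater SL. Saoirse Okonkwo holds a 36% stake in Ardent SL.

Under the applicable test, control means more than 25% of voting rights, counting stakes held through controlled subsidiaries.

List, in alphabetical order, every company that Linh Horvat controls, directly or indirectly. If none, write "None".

Anchor Finance plc, Ardent SL, Auriga Systems Co, Brightwater SL, Corven Retail GmbH

Linh holds 30% of Anchor, so Linh controls Anchor.
Linh holds 64% of Ardent, so Linh controls Ardent.
Linh holds 60% of Brightwater, so Linh controls Brightwater.
Ardent holds 100% of Auriga, so Linh controls Auriga.
Auriga holds 100% of Corven, so Linh controls Corven.
No other company's threshold is met.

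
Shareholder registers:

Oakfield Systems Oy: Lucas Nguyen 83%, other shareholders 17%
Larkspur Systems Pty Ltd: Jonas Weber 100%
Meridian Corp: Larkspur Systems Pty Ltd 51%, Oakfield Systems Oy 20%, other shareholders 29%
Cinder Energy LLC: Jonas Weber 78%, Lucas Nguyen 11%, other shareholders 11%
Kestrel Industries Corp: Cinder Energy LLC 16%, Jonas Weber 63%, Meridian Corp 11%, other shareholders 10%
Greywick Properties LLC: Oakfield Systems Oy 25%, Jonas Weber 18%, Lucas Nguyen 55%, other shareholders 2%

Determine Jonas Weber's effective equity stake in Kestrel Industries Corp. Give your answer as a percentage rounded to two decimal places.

Jonas reaches Kestrel along 3 paths.
Via Cinder: 78% × 16% = 12.48%.
Direct stake: 63% = 63%.
Via Larkspur → Meridian: 100% × 51% × 11% = 5.61%.
Total: 12.48% + 63% + 5.61% = 81.09%.

81.09%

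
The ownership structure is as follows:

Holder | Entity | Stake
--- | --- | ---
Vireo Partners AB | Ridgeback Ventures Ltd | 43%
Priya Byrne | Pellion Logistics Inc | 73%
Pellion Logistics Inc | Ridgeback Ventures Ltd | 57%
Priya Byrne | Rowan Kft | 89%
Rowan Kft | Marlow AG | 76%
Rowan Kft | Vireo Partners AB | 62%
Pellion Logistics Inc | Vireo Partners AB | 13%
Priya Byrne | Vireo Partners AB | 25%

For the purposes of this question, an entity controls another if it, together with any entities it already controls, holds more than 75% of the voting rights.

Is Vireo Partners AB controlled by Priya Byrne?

Yes

Priya holds 89% of Rowan, so Priya controls Rowan.
Priya and Rowan together hold 25% + 62% = 87% of Vireo, so Priya controls Vireo.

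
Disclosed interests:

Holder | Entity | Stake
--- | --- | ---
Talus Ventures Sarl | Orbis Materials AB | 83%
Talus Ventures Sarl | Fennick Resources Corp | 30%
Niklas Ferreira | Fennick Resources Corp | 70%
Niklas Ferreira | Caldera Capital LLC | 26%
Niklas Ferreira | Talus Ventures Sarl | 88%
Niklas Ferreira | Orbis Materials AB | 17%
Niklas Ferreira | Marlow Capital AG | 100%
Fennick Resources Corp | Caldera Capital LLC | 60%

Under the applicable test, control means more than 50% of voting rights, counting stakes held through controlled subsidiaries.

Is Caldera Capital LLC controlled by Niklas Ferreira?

Yes

Niklas holds 88% of Talus, so Niklas controls Talus.
Talus and Niklas together hold 30% + 70% = 100% of Fennick, so Niklas controls Fennick.
Niklas and Fennick together hold 26% + 60% = 86% of Caldera, so Niklas controls Caldera.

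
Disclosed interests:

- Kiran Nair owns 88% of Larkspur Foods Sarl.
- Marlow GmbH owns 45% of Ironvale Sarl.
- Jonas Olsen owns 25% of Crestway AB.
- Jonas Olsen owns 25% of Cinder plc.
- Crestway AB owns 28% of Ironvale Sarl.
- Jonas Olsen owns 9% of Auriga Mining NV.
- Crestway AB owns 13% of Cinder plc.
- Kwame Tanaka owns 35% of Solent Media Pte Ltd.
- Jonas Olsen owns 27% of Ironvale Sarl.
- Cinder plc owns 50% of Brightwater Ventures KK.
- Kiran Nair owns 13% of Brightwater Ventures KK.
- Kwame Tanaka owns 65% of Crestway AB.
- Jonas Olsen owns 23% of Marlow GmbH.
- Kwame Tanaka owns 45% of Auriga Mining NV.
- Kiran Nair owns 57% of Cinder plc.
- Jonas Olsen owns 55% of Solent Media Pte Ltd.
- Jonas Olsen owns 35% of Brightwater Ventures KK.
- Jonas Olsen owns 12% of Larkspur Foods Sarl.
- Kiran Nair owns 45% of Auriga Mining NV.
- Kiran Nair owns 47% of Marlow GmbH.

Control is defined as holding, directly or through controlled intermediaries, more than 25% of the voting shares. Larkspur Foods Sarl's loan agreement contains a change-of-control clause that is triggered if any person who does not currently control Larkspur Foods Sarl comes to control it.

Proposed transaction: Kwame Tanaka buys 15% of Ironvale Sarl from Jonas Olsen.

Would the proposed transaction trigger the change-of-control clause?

No

The purchase adds only to Kwame's holdings (Jonas's stake shrinks), so Kwame is the only person who could newly come to control Larkspur.
Kwame holds 45% of Auriga, so Kwame controls Auriga.
Kwame holds 65% of Crestway, so Kwame controls Crestway.
Kwame holds 35% of Solent, so Kwame controls Solent.
Crestway holds 28% of Ironvale, so Kwame controls Ironvale.
Neither Kwame nor any entity Kwame controls holds any voting interest in Larkspur.
So before the transaction, Kwame does not control Larkspur.
After the purchase, Kwame holds 15% of Ironvale directly, and Jonas's stake falls to 12%.
Crestway and Kwame together hold 28% + 15% = 43% of Ironvale, so Kwame controls Ironvale.
After the transaction, neither Kwame nor any entity Kwame controls holds a voting interest in Larkspur, so Kwame still does not control it.
No new person acquires control, so the clause is not triggered.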